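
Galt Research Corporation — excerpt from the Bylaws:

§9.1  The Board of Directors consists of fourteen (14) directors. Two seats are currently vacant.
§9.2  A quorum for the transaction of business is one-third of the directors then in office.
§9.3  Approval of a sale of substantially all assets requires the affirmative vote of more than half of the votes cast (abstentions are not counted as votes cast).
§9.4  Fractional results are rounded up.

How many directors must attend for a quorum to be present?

4

1/3 of 12 = 4.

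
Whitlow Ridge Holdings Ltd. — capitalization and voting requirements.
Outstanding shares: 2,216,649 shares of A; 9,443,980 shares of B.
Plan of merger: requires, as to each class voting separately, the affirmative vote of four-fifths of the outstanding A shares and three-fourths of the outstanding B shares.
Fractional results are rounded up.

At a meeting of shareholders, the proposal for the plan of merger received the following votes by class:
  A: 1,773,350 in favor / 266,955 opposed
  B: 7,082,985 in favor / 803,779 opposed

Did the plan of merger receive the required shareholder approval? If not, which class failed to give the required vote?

A: 4/5 of 2216649 = 1773319.20, rounded up to 1773320; 1,773,320 required, 1,773,350 in favor — approved.
B: 3/4 of 9443980 = 7082985; 7,082,985 required, 7,082,985 in favor — approved.

Approved — every class gave the required vote.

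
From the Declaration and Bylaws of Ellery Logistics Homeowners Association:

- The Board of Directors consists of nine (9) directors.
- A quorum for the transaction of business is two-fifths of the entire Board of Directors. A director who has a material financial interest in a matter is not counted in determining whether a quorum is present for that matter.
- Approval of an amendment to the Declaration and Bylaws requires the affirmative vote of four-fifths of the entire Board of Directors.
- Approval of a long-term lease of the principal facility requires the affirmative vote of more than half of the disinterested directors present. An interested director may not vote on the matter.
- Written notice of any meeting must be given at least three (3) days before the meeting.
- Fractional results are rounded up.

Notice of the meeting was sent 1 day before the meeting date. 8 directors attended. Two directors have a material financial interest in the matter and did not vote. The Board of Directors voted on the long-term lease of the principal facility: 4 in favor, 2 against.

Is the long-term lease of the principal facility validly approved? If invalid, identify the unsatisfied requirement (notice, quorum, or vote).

Notice: 1 day given; 3 required (1 < 3). Not satisfied.
Quorum: 8 present, but the 2 interested directors do not count, leaving 6. Quorum is 4. Satisfied.
Vote: the long-term lease of the principal facility requires a majority of the disinterested directors present (8 − 2 = 6). A majority of 6 is 4, so 4 affirmative votes are needed; 4 voted in favor. Satisfied.

Invalid — notice requirement not satisfied.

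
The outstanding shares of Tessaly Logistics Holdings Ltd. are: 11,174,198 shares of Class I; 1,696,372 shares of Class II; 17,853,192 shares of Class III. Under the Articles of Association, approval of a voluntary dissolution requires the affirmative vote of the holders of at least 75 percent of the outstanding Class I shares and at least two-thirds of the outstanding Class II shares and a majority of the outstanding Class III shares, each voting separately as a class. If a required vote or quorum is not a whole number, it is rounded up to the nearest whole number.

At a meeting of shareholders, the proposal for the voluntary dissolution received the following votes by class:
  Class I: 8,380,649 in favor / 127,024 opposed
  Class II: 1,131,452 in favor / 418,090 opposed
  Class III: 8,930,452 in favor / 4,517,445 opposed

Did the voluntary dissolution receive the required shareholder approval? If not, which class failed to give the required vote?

Approved — every class gave the required vote.

Class I: 3/4 of 11174198 = 8380648.50, rounded up to 8380649; 8,380,649 required, 8,380,649 in favor — approved.
Class II: 2/3 of 1696372 = 1130914.67, rounded up to 1130915; 1,130,915 required, 1,131,452 in favor — approved.
Class III: a majority of 17853192 is 8926597; 8,926,597 required, 8,930,452 in favor — approved.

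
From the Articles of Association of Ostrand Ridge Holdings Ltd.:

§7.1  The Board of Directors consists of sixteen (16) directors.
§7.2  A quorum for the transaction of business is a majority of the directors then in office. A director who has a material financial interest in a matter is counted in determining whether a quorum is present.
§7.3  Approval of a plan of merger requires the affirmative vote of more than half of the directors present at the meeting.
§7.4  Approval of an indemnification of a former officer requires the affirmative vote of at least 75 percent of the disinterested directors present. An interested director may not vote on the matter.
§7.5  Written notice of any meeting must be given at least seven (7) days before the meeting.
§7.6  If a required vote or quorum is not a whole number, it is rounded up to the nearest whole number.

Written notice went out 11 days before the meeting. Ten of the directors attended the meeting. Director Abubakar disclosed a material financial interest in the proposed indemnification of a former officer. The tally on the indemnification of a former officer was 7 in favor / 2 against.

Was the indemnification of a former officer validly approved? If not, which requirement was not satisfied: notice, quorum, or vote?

Notice: 11 days given; 7 required (11 ≥ 7). Satisfied.
Quorum: 10 present (interested directors count toward quorum); quorum is 9. Satisfied.
Vote: the indemnification of a former officer requires three-fourths of the disinterested directors present (10 − 1 = 9). 3/4 of 9 = 6.75, rounded up to 7, so 7 affirmative votes are needed; 7 voted in favor. Satisfied.

Valid — all requirements satisfied.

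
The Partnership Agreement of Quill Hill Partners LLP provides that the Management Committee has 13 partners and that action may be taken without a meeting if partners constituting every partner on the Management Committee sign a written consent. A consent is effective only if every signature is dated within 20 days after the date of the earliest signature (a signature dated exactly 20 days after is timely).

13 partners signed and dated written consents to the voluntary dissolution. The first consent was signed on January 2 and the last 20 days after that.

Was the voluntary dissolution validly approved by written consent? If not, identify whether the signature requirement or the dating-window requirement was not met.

Effective — both the signature and dating-window requirements are satisfied.

Signatures required: the unanimous vote of 13 — unanimous means all 13, so 13 needed; 13 signed. Sufficient.
Dating window: the latest signature is 20 days after the earliest; the limit is 20 days. Within the window.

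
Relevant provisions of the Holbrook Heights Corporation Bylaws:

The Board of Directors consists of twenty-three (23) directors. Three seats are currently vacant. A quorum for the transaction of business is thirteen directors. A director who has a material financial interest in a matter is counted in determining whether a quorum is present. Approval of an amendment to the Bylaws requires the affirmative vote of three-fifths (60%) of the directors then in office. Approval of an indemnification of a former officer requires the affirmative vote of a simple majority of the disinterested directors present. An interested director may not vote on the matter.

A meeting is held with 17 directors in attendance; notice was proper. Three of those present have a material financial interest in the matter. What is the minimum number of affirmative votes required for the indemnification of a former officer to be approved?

The indemnification of a former officer requires a majority of the disinterested directors present (17 − 3 = 14).
A majority of 14 is 8.

8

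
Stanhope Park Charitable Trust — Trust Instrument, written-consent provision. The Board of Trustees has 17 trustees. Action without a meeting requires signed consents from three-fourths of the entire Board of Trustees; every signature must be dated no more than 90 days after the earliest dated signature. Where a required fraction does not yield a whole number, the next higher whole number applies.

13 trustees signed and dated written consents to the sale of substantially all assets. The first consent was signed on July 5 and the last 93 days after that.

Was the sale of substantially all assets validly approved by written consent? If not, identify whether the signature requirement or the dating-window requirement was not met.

Not effective — dating-window requirement not satisfied.

Signatures required: three-fourths of 17 — 3/4 of 17 = 12.75, rounded up to 13, so 13 needed; 13 signed. Sufficient.
Dating window: the latest signature is 93 days after the earliest; the limit is 90 days. Outside the window.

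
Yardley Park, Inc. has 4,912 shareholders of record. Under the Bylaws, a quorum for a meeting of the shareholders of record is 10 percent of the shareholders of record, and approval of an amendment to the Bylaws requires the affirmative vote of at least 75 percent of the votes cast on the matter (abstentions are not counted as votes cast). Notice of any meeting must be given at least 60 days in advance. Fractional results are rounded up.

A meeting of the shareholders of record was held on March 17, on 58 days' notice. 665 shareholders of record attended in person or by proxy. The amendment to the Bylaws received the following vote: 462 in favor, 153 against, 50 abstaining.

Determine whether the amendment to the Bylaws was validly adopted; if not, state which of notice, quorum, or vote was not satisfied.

Invalid — notice requirement not satisfied.

Notice: 58 days given; 60 required. Not satisfied.
Quorum: 10% of 4,912 = 491.20, rounded up to 492; 665 present. Satisfied.
Vote: requires three-fourths of the votes cast (665 − 50 abstaining = 615); 3/4 of 615 = 461.25, rounded up to 462, so 462 needed; 462 in favor. Satisfied.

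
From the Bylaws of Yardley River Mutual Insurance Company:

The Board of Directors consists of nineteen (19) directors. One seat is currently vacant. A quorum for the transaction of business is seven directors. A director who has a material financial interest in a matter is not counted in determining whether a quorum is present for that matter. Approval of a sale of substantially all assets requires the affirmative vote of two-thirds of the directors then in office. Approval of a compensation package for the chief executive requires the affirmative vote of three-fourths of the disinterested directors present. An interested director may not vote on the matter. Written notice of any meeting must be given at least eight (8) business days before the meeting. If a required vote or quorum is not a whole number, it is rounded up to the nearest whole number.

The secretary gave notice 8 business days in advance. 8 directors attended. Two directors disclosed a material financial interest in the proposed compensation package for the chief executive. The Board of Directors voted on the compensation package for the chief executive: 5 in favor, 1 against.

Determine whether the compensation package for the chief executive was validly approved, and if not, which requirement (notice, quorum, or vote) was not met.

Notice: 8 business days given; 8 required (8 ≥ 8). Satisfied.
Quorum: 8 present, but the 2 interested directors do not count, leaving 6. Quorum is 7. Not satisfied.
Vote: the compensation package for the chief executive requires three-fourths of the disinterested directors present (8 − 2 = 6). 3/4 of 6 = 4.50, rounded up to 5, so 5 affirmative votes are needed; 5 voted in favor. Satisfied. (Moot — without a quorum no business can be validly transacted.)

Invalid — quorum requirement not satisfied.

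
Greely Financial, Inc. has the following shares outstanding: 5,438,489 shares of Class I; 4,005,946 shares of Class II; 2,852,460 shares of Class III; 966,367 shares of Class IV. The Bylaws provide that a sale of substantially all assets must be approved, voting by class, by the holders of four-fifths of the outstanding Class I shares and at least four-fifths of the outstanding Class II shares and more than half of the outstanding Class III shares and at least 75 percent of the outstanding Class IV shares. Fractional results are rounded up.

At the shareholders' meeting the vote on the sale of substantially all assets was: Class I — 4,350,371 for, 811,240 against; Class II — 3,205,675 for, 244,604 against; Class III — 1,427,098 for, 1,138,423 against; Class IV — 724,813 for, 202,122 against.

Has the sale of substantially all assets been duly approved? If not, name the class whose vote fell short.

Not approved — the Class I shares did not give the required vote.

Class I: 4/5 of 5438489 = 4350791.20, rounded up to 4350792; 4,350,792 required, 4,350,371 in favor — not approved.
Class II: 4/5 of 4005946 = 3204756.80, rounded up to 3204757; 3,204,757 required, 3,205,675 in favor — approved.
Class III: a majority of 2852460 is 1426231; 1,426,231 required, 1,427,098 in favor — approved.
Class IV: 3/4 of 966367 = 724775.25, rounded up to 724776; 724,776 required, 724,813 in favor — approved.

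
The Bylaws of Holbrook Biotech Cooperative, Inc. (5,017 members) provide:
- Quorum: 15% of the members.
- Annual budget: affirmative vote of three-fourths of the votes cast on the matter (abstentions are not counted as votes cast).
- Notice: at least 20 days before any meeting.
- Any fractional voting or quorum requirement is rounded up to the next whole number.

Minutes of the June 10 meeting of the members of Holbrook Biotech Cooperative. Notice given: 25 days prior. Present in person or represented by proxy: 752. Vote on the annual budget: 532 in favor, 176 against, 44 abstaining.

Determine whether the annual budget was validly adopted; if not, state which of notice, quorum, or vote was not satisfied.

Notice: 25 days given; 20 required. Satisfied.
Quorum: 15% of 5,017 = 752.55, rounded up to 753; 752 present. Not satisfied.
Vote: requires three-fourths of the votes cast (752 − 44 abstaining = 708); 3/4 of 708 = 531, so 531 needed; 532 in favor. Satisfied.

Invalid — quorum requirement not satisfied.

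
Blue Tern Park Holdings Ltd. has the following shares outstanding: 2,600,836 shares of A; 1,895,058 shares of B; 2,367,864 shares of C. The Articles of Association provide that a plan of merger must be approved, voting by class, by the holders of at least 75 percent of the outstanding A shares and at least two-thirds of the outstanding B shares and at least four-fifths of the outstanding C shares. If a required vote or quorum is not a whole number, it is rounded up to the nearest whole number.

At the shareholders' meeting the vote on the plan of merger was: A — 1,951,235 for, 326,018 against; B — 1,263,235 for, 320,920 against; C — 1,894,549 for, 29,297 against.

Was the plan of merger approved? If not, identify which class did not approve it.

A: 3/4 of 2600836 = 1950627; 1,950,627 required, 1,951,235 in favor — approved.
B: 2/3 of 1895058 = 1263372; 1,263,372 required, 1,263,235 in favor — not approved.
C: 4/5 of 2367864 = 1894291.20, rounded up to 1894292; 1,894,292 required, 1,894,549 in favor — approved.

Not approved — the B shares did not give the required vote.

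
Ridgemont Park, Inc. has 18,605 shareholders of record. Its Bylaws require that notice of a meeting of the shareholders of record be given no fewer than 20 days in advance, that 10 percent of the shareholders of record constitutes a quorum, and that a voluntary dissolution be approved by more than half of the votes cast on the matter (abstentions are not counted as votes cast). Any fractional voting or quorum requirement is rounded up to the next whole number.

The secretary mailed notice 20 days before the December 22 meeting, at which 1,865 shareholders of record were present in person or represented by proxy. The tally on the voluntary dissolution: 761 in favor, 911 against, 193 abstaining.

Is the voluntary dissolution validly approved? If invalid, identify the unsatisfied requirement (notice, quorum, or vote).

Invalid — vote requirement not satisfied.

Notice: 20 days given; 20 required. Satisfied.
Quorum: 10% of 18,605 = 1,860.50, rounded up to 1,861; 1,865 present. Satisfied.
Vote: requires a majority of the votes cast (1,865 − 193 abstaining = 1,672); a majority of 1672 is 837, so 837 needed; 761 in favor. Not satisfied.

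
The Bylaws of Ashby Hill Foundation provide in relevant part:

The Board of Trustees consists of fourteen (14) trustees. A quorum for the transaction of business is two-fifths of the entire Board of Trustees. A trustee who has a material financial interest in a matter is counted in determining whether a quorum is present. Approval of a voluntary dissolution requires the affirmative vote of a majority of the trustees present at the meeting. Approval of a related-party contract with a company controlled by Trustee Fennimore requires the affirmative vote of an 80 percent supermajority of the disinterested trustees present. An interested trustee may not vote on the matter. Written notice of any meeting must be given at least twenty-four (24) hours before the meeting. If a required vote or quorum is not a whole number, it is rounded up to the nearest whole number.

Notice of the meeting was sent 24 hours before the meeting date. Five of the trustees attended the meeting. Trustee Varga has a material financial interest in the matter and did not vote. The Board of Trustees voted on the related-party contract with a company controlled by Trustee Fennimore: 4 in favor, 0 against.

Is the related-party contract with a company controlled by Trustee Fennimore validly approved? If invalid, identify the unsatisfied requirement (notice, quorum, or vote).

Notice: 24 hours given; 24 required (24 ≥ 24). Satisfied.
Quorum: 5 present (interested trustees count toward quorum); quorum is 6. Not satisfied.
Vote: the related-party contract with a company controlled by Trustee Fennimore requires four-fifths of the disinterested trustees present (5 − 1 = 4). 4/5 of 4 = 3.20, rounded up to 4, so 4 affirmative votes are needed; 4 voted in favor. Satisfied. (Moot — without a quorum no business can be validly transacted.)

Invalid — quorum requirement not satisfied.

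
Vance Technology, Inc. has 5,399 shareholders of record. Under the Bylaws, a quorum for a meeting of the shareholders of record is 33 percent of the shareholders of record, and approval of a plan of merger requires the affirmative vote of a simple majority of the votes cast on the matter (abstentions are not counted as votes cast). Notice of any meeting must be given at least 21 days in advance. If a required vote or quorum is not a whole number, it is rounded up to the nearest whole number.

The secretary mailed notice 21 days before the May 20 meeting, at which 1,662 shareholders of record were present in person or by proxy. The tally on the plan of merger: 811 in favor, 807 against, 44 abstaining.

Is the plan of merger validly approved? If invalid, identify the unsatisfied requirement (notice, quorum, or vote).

Notice: 21 days given; 21 required. Satisfied.
Quorum: 33% of 5,399 = 1,781.67, rounded up to 1,782; 1,662 present. Not satisfied.
Vote: requires a majority of the votes cast (1,662 − 44 abstaining = 1,618); a majority of 1618 is 810, so 810 needed; 811 in favor. Satisfied.

Invalid — quorum requirement not satisfied.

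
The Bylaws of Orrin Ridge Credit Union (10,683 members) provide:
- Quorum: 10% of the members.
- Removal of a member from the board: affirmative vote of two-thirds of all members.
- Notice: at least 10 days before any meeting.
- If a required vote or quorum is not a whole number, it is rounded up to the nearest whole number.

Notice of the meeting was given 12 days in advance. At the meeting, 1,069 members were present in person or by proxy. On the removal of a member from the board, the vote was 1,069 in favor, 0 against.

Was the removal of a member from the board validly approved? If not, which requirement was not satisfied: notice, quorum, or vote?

Invalid — vote requirement not satisfied.

Notice: 12 days given; 10 required. Satisfied.
Quorum: 10% of 10,683 = 1,068.30, rounded up to 1,069; 1,069 present. Satisfied.
Vote: requires two-thirds of all members (10,683); 2/3 of 10683 = 7122, so 7,122 needed; 1,069 in favor. Not satisfied.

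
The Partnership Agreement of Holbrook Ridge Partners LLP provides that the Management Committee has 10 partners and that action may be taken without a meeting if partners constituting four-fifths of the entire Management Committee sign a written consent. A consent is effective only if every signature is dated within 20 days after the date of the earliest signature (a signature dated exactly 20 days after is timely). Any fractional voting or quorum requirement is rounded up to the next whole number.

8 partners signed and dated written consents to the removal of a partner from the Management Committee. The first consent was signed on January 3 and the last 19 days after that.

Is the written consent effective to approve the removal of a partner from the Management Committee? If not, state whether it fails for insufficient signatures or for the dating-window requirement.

Effective — both the signature and dating-window requirements are satisfied.

Signatures required: four-fifths of 10 — 4/5 of 10 = 8, so 8 needed; 8 signed. Sufficient.
Dating window: the latest signature is 19 days after the earliest; the limit is 20 days. Within the window.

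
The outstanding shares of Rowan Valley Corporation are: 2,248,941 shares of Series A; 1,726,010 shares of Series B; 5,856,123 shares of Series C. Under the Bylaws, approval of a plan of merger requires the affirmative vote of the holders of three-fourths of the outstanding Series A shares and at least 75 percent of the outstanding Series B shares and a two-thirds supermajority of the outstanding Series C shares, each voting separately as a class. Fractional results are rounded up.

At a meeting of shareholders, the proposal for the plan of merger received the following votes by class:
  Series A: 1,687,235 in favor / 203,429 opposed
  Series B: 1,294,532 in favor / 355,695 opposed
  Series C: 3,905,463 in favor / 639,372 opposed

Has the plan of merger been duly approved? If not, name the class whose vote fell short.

Approved — every class gave the required vote.

Series A: 3/4 of 2248941 = 1686705.75, rounded up to 1686706; 1,686,706 required, 1,687,235 in favor — approved.
Series B: 3/4 of 1726010 = 1294507.50, rounded up to 1294508; 1,294,508 required, 1,294,532 in favor — approved.
Series C: 2/3 of 5856123 = 3904082; 3,904,082 required, 3,905,463 in favor — approved.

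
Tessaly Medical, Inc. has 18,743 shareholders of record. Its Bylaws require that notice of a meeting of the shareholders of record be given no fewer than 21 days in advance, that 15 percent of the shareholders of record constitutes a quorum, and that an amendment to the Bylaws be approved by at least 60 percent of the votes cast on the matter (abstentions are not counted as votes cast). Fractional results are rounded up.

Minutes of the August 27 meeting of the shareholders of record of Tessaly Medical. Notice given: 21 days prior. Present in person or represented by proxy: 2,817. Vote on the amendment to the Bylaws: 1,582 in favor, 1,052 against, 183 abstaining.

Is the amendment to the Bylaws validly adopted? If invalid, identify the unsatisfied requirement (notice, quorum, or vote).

Valid — all requirements satisfied.

Notice: 21 days given; 21 required. Satisfied.
Quorum: 15% of 18,743 = 2,811.45, rounded up to 2,812; 2,817 present. Satisfied.
Vote: requires three-fifths of the votes cast (2,817 − 183 abstaining = 2,634); 3/5 of 2634 = 1580.40, rounded up to 1581, so 1,581 needed; 1,582 in favor. Satisfied.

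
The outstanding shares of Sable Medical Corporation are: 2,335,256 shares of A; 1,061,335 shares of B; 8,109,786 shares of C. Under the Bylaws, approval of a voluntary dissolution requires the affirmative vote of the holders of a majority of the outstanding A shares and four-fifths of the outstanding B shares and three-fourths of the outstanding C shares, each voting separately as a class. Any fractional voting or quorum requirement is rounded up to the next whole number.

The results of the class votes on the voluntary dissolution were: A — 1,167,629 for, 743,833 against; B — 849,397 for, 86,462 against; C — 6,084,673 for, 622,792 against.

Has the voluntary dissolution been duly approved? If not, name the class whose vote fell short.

Approved — every class gave the required vote.

A: a majority of 2335256 is 1167629; 1,167,629 required, 1,167,629 in favor — approved.
B: 4/5 of 1061335 = 849068; 849,068 required, 849,397 in favor — approved.
C: 3/4 of 8109786 = 6082339.50, rounded up to 6082340; 6,082,340 required, 6,084,673 in favor — approved.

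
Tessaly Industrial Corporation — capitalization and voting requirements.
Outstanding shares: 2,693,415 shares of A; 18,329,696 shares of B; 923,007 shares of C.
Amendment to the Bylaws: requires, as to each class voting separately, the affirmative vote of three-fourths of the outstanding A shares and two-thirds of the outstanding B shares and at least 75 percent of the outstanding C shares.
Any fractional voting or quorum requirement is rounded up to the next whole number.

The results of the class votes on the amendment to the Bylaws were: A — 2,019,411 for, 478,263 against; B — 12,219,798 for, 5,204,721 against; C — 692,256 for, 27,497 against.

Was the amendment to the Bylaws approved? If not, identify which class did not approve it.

A: 3/4 of 2693415 = 2020061.25, rounded up to 2020062; 2,020,062 required, 2,019,411 in favor — not approved.
B: 2/3 of 18329696 = 12219797.33, rounded up to 12219798; 12,219,798 required, 12,219,798 in favor — approved.
C: 3/4 of 923007 = 692255.25, rounded up to 692256; 692,256 required, 692,256 in favor — approved.

Not approved — the A shares did not give the required vote.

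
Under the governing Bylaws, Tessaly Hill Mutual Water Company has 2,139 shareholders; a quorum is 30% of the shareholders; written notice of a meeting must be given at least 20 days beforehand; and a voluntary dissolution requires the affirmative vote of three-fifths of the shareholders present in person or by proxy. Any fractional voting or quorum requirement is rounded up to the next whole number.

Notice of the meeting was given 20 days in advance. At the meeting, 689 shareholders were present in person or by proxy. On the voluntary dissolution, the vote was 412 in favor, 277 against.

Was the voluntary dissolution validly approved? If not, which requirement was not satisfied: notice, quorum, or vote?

Invalid — vote requirement not satisfied.

Notice: 20 days given; 20 required. Satisfied.
Quorum: 30% of 2,139 = 641.70, rounded up to 642; 689 present. Satisfied.
Vote: requires three-fifths of those present (689); 3/5 of 689 = 413.40, rounded up to 414, so 414 needed; 412 in favor. Not satisfied.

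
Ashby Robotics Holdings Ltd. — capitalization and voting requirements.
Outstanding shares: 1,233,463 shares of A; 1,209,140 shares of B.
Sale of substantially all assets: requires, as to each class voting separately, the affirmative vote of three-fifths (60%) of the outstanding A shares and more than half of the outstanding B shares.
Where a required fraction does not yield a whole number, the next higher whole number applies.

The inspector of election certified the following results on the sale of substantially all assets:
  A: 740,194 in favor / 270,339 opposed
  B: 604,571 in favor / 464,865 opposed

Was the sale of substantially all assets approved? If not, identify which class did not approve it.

A: 3/5 of 1233463 = 740077.80, rounded up to 740078; 740,078 required, 740,194 in favor — approved.
B: a majority of 1209140 is 604571; 604,571 required, 604,571 in favor — approved.

Approved — every class gave the required vote.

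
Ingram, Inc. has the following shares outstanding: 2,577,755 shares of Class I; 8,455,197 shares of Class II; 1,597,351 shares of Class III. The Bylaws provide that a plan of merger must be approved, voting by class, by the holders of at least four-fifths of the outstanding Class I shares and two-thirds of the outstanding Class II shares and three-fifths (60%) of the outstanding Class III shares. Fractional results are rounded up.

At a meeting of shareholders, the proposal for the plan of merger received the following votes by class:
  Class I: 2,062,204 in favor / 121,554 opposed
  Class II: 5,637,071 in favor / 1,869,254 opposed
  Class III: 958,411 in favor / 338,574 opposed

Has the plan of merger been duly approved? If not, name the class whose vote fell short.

Approved — every class gave the required vote.

Class I: 4/5 of 2577755 = 2062204; 2,062,204 required, 2,062,204 in favor — approved.
Class II: 2/3 of 8455197 = 5636798; 5,636,798 required, 5,637,071 in favor — approved.
Class III: 3/5 of 1597351 = 958410.60, rounded up to 958411; 958,411 required, 958,411 in favor — approved.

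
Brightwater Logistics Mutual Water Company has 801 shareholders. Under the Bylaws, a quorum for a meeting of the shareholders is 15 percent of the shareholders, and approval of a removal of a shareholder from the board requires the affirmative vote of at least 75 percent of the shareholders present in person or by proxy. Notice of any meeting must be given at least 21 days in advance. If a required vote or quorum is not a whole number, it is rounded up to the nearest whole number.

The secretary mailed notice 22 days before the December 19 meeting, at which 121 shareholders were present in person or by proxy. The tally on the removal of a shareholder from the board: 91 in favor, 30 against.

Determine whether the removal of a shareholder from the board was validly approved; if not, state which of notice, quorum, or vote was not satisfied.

Notice: 22 days given; 21 required. Satisfied.
Quorum: 15% of 801 = 120.15, rounded up to 121; 121 present. Satisfied.
Vote: requires three-fourths of those present (121); 3/4 of 121 = 90.75, rounded up to 91, so 91 needed; 91 in favor. Satisfied.

Valid — all requirements satisfied.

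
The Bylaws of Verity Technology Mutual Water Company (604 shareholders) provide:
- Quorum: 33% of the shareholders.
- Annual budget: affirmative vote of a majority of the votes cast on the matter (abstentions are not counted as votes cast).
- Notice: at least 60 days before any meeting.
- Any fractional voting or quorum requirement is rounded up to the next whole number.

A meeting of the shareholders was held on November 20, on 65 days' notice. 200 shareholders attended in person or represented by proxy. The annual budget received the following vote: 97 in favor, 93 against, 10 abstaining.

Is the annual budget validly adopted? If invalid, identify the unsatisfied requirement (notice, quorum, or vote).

Notice: 65 days given; 60 required. Satisfied.
Quorum: 33% of 604 = 199.32, rounded up to 200; 200 present. Satisfied.
Vote: requires a majority of the votes cast (200 − 10 abstaining = 190); a majority of 190 is 96, so 96 needed; 97 in favor. Satisfied.

Valid — all requirements satisfied.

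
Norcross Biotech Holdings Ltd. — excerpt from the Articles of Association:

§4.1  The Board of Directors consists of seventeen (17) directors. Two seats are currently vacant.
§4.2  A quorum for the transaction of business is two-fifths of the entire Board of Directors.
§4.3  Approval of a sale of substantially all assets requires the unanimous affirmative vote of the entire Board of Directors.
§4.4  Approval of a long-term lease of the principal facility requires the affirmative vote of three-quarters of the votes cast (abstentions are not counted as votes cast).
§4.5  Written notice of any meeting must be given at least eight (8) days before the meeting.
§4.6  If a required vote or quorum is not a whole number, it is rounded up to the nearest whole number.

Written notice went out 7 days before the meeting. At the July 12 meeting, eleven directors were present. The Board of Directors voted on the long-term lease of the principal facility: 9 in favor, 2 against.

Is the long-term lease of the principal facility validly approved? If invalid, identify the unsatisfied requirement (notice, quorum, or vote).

Notice: 7 days given; 8 required (7 < 8). Not satisfied.
Quorum: 11 present; quorum is 7. Satisfied.
Vote: the long-term lease of the principal facility requires three-fourths of the votes cast (11). 3/4 of 11 = 8.25, rounded up to 9, so 9 affirmative votes are needed; 9 voted in favor. Satisfied.

Invalid — notice requirement not satisfied.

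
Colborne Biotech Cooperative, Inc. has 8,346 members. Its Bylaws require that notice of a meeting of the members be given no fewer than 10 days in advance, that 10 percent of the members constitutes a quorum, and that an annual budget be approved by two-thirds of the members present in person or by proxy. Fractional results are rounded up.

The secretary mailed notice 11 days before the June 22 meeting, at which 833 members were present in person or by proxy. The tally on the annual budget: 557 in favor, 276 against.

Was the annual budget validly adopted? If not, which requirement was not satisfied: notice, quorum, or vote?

Invalid — quorum requirement not satisfied.

Notice: 11 days given; 10 required. Satisfied.
Quorum: 10% of 8,346 = 834.60, rounded up to 835; 833 present. Not satisfied.
Vote: requires two-thirds of those present (833); 2/3 of 833 = 555.33, rounded up to 556, so 556 needed; 557 in favor. Satisfied.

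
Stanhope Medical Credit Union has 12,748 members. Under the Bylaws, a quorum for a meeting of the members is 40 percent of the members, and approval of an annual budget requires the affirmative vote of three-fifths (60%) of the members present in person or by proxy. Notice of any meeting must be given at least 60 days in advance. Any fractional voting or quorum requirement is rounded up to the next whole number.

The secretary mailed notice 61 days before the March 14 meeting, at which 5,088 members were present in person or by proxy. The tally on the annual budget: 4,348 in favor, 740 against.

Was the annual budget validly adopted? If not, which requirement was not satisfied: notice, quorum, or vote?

Invalid — quorum requirement not satisfied.

Notice: 61 days given; 60 required. Satisfied.
Quorum: 40% of 12,748 = 5,099.20, rounded up to 5,100; 5,088 present. Not satisfied.
Vote: requires three-fifths of those present (5,088); 3/5 of 5088 = 3052.80, rounded up to 3053, so 3,053 needed; 4,348 in favor. Satisfied.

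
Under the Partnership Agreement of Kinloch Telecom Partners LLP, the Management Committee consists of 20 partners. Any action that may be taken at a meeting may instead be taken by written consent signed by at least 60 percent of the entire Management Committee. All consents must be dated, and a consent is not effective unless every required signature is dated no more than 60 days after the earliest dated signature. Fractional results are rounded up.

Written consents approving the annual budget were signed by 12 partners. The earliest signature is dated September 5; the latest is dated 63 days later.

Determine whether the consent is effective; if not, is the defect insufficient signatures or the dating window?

Not effective — dating-window requirement not satisfied.

Signatures required: at least 60 percent of 20 — 3/5 of 20 = 12, so 12 needed; 12 signed. Sufficient.
Dating window: the latest signature is 63 days after the earliest; the limit is 60 days. Outside the window.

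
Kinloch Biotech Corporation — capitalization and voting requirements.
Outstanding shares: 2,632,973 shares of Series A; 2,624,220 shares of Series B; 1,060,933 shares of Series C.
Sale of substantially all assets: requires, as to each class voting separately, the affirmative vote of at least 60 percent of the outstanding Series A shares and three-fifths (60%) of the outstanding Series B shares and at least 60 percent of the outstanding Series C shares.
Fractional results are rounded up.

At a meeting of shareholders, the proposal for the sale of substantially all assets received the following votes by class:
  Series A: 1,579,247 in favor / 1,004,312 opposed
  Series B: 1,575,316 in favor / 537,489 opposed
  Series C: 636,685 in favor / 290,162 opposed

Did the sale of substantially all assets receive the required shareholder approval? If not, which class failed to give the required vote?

Not approved — the Series A shares did not give the required vote.

Series A: 3/5 of 2632973 = 1579783.80, rounded up to 1579784; 1,579,784 required, 1,579,247 in favor — not approved.
Series B: 3/5 of 2624220 = 1574532; 1,574,532 required, 1,575,316 in favor — approved.
Series C: 3/5 of 1060933 = 636559.80, rounded up to 636560; 636,560 required, 636,685 in favor — approved.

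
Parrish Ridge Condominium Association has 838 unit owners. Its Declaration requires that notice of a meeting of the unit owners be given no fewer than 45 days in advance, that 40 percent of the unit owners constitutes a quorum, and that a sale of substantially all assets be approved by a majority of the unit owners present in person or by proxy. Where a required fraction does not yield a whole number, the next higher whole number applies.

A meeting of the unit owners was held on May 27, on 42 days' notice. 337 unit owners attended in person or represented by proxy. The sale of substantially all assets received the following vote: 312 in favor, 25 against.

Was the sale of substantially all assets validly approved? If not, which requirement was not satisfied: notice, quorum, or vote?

Notice: 42 days given; 45 required. Not satisfied.
Quorum: 40% of 838 = 335.20, rounded up to 336; 337 present. Satisfied.
Vote: requires a majority of those present (337); a majority of 337 is 169, so 169 needed; 312 in favor. Satisfied.

Invalid — notice requirement not satisfied.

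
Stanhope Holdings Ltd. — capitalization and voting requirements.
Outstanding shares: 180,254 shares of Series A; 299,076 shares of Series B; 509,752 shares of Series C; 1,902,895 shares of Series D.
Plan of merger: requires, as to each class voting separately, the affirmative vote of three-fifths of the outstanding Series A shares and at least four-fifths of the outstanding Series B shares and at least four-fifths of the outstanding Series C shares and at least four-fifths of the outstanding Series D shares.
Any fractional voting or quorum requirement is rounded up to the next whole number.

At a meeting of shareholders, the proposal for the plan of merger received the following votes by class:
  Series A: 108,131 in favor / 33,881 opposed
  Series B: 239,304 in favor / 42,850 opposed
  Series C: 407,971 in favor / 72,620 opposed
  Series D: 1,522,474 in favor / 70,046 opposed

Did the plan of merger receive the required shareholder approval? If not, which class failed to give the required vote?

Not approved — the Series A shares did not give the required vote.

Series A: 3/5 of 180254 = 108152.40, rounded up to 108153; 108,153 required, 108,131 in favor — not approved.
Series B: 4/5 of 299076 = 239260.80, rounded up to 239261; 239,261 required, 239,304 in favor — approved.
Series C: 4/5 of 509752 = 407801.60, rounded up to 407802; 407,802 required, 407,971 in favor — approved.
Series D: 4/5 of 1902895 = 1522316; 1,522,316 required, 1,522,474 in favor — approved.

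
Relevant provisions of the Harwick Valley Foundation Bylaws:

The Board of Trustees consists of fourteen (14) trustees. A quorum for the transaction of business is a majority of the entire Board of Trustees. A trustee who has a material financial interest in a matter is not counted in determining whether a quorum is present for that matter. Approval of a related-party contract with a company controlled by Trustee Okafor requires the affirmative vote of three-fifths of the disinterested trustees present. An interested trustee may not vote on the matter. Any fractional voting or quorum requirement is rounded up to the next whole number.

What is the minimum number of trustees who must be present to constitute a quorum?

A majority of 14 is 8.

8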